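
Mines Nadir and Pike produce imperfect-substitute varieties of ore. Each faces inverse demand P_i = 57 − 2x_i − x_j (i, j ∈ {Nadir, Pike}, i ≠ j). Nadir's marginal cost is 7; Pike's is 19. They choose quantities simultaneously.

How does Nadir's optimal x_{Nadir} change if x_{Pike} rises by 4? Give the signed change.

Mine Nadir's profit: π = x_{Nadir}(57 − 2x_{Nadir} − x_{Pike}) − 7x_{Nadir}.
∂π/∂x_{Nadir} = 50 − 4x_{Nadir} − x_{Pike} = 0 ⇒ x_{Nadir} = 12.5 − 0.25x_{Pike}.
The reaction-function slope is −0.25, so a 4-unit rise in x_{Pike} moves x_{Nadir} by −0.25 × 4 = −1. Nadir's best response falls — the actions are strategic substitutes.

-1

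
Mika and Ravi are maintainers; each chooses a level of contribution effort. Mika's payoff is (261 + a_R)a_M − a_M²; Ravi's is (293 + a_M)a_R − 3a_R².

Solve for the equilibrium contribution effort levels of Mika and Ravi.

169, 77

Expanding Mika's payoff: 261a_M + a_Ra_M − a_M².
∂π/∂a_M = 261 + a_R − 2a_M = 0, so a_M = 130.5 + 0.5a_R.
Likewise for Ravi: a_R = 293/6 + (1/6)a_M.
Substituting the second reaction function into the first: a_M = 130.5 + 0.5(293/6 + (1/6)a_M), which gives (11/12)a_M = 1859/12 ⇒ a_M = 169.
Then a_R = 293/6 + (1/6)·169 = 77.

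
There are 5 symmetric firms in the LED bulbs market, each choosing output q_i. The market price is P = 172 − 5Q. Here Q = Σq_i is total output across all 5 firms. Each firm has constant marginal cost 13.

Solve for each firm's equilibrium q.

A representative firm's profit is π_i = q_i(172 − 5Q) − 13q_i, with Q = q_i + Σ_{j≠i} q_j.
First-order condition: 159 − 10q_i − 5Σ_{j≠i} q_j = 0.
In a symmetric equilibrium every firm chooses the same q, so Σ_{j≠i} q_j = 4q. The condition becomes 159 − 30q = 0, giving q = 159/30 = 5.3.

5.3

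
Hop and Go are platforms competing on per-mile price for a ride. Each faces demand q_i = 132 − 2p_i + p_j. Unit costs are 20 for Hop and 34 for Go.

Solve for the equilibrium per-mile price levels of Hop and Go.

59.2, 64.8

Hop's profit: π = (p_{Hop} − 20)(132 − 2p_{Hop} + p_{Go}).
∂π/∂p_{Hop} = 172 − 4p_{Hop} + p_{Go} = 0 ⇒ p_{Hop} = 43 + 0.25p_{Go}.
Similarly p_{Go} = 50 + 0.25p_{Hop}.
Substituting the second reaction function into the first: p_{Hop} = 43 + 0.25(50 + 0.25p_{Hop}), which gives 0.9375p_{Hop} = 55.5 ⇒ p_{Hop} = 59.2.
Then p_{Go} = 50 + 0.25·59.2 = 64.8.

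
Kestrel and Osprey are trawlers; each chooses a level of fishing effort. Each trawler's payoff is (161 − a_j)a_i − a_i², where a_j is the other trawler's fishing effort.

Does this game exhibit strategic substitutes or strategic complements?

strategic substitutes

Kestrel's payoff is (161 − a_O)a_K − a_K².
∂π/∂a_K = 161 − a_O − 2a_K = 0, so a_K = 80.5 − 0.5a_O.
The best-response slope da_K/da_O = −0.5 < 0: the reaction function is downward-sloping, so the choices are strategic substitutes.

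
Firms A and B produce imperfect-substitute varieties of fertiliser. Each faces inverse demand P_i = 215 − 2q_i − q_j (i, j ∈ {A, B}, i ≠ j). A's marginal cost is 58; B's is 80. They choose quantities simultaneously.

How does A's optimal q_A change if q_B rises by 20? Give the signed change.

-5

Firm A's profit: π = q_A(215 − 2q_A − q_B) − 58q_A.
∂π/∂q_A = 157 − 4q_A − q_B = 0 ⇒ q_A = 39.25 − 0.25q_B.
The reaction-function slope is −0.25, so a 20-unit rise in q_B moves q_A by −0.25 × 20 = −5. A's best response falls — the actions are strategic substitutes.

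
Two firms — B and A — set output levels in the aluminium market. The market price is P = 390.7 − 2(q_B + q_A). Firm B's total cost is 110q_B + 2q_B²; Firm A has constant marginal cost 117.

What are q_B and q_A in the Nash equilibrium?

20.55, 58.15

Firm B's profit: π = q_B(390.7 − 2(q_B + q_A)) − 110q_B − 2q_B².
∂π/∂q_B = 280.7 − 8q_B − 2q_A = 0, so q_B = 35.0875 − 0.25q_A.
For A: ∂π/∂q_A = 273.7 − 4q_A − 2q_B = 0 ⇒ q_A = 68.425 − 0.5q_B.
Solving the two reaction functions simultaneously: (1 − (−0.25)(−0.5))q_B = 35.0875 − 0.25·68.425, so 0.875q_B = 2877/160 and q_B = 20.55.
Then q_A = 68.425 − 0.5·20.55 = 58.15.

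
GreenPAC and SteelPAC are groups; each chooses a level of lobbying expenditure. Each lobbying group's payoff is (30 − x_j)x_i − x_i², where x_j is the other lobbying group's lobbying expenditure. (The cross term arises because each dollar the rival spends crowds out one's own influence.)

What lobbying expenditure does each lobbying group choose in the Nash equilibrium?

GreenPAC's payoff is (30 − x_S)x_G − x_G².
∂π/∂x_G = 30 − x_S − 2x_G = 0, so x_G = 15 − 0.5x_S.
By symmetry x_S = x_G; substituting into the reaction function, 1.5x_G = 15 and x_G = 10.

10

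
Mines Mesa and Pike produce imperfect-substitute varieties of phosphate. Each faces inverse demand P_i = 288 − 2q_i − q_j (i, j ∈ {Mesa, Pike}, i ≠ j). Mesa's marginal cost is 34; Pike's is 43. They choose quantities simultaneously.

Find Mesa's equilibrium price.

Mine Mesa's profit: π = q_{Mesa}(288 − 2q_{Mesa} − q_{Pike}) − 34q_{Mesa}.
∂π/∂q_{Mesa} = 254 − 4q_{Mesa} − q_{Pike} = 0 ⇒ q_{Mesa} = 63.5 − 0.25q_{Pike}.
Similarly q_{Pike} = 61.25 − 0.25q_{Mesa}.
Solving the two reaction functions simultaneously: (1 − (−0.25)(−0.25))q_{Mesa} = 63.5 − 0.25·61.25, so 0.9375q_{Mesa} = 48.1875 and q_{Mesa} = 51.4.
Then q_{Pike} = 61.25 − 0.25·51.4 = 48.4.
P_{Mesa} = 288 − 2·51.4 − 48.4 = 136.8.

136.8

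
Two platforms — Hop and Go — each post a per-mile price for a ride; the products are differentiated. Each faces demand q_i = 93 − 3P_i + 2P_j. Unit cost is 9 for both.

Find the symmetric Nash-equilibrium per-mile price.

Hop's profit: π = (P_{Hop} − 9)(93 − 3P_{Hop} + 2P_{Go}).
∂π/∂P_{Hop} = 120 − 6P_{Hop} + 2P_{Go} = 0 ⇒ P_{Hop} = 20 + (1/3)P_{Go}.
By symmetry P_{Go} = P_{Hop}; substituting into the reaction function, (2/3)P_{Hop} = 20 and P_{Hop} = 30.

30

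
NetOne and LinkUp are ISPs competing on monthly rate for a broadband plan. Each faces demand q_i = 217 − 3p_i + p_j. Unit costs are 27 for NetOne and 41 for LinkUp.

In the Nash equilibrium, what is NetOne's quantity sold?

NetOne's profit: π = (p_{NetOne} − 27)(217 − 3p_{NetOne} + p_{LinkUp}).
∂π/∂p_{NetOne} = 298 − 6p_{NetOne} + p_{LinkUp} = 0 ⇒ p_{NetOne} = 149/3 + (1/6)p_{LinkUp}.
Similarly p_{LinkUp} = 170/3 + (1/6)p_{NetOne}.
Plugging p_{LinkUp} into NetOne's best response: p_{NetOne} = 149/3 + (1/6)(170/3 + (1/6)p_{NetOne}) ⇒ (35/36)p_{NetOne} = 532/9, so p_{NetOne} = 60.8.
Then p_{LinkUp} = 170/3 + (1/6)·60.8 = 66.8.
q_{NetOne} = 217 − 3·60.8 + 66.8 = 101.4.

101.4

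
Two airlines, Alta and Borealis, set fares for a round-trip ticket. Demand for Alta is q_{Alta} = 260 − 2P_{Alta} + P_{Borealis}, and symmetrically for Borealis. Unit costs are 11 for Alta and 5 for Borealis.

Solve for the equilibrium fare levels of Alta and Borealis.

Alta's profit: π = (P_{Alta} − 11)(260 − 2P_{Alta} + P_{Borealis}).
∂π/∂P_{Alta} = 282 − 4P_{Alta} + P_{Borealis} = 0 ⇒ P_{Alta} = 70.5 + 0.25P_{Borealis}.
Similarly P_{Borealis} = 67.5 + 0.25P_{Alta}.
Solving the two reaction functions simultaneously: (1 − (0.25)(0.25))P_{Alta} = 70.5 + 0.25·67.5, so 0.9375P_{Alta} = 87.375 and P_{Alta} = 93.2.
Then P_{Borealis} = 67.5 + 0.25·93.2 = 90.8.

93.2, 90.8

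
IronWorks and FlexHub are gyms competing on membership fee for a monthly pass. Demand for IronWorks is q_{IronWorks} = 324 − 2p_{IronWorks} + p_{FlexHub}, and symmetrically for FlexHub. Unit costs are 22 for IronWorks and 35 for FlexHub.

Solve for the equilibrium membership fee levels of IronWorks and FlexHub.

IronWorks's profit: π = (p_{IronWorks} − 22)(324 − 2p_{IronWorks} + p_{FlexHub}).
∂π/∂p_{IronWorks} = 368 − 4p_{IronWorks} + p_{FlexHub} = 0 ⇒ p_{IronWorks} = 92 + 0.25p_{FlexHub}.
Similarly p_{FlexHub} = 98.5 + 0.25p_{IronWorks}.
Plugging p_{FlexHub} into IronWorks's best response: p_{IronWorks} = 92 + 0.25(98.5 + 0.25p_{IronWorks}) ⇒ 0.9375p_{IronWorks} = 116.625, so p_{IronWorks} = 124.4.
Then p_{FlexHub} = 98.5 + 0.25·124.4 = 129.6.

124.4, 129.6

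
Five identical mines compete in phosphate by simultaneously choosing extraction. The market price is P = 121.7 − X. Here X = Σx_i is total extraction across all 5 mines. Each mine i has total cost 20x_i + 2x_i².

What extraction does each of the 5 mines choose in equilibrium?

A representative mine's profit is π_i = x_i(121.7 − X) − 20x_i − 2x_i², with X = x_i + Σ_{j≠i} x_j.
First-order condition: 101.7 − 6x_i − Σ_{j≠i} x_j = 0.
Imposing symmetry (x_j = x for all j) turns Σ_{j≠i} x_j into 4x, so 101.7 = 10x and x = 10.17.

10.17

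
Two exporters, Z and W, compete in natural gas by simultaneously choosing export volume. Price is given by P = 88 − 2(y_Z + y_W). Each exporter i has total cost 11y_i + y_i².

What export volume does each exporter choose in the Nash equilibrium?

9.625

Exporter Z's profit: π = y_Z(88 − 2(y_Z + y_W)) − 11y_Z − y_Z².
∂π/∂y_Z = 77 − 6y_Z − 2y_W = 0, so y_Z = 77/6 − (1/3)y_W.
The game is symmetric, so in equilibrium y_W = y_Z: the reaction function gives (4/3)y_Z = 77/6, hence y_Z = 9.625.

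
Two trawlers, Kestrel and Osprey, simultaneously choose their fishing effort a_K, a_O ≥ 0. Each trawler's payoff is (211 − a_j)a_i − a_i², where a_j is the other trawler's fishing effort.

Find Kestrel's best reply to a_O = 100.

Kestrel's payoff is (211 − a_O)a_K − a_K².
∂π/∂a_K = 211 − a_O − 2a_K = 0, so a_K = 105.5 − 0.5a_O.
At a_O = 100: a_K = 105.5 − 0.5·100 = 55.5.

55.5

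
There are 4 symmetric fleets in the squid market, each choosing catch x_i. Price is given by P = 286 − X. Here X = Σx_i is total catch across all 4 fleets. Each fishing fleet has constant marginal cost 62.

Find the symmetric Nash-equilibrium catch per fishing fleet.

44.8

A representative fishing fleet's profit is π_i = x_i(286 − X) − 62x_i, with X = x_i + Σ_{j≠i} x_j.
First-order condition: 224 − 2x_i − Σ_{j≠i} x_j = 0.
In a symmetric equilibrium every fishing fleet chooses the same x, so Σ_{j≠i} x_j = 3x. The condition becomes 224 − 5x = 0, giving x = 224/5 = 44.8.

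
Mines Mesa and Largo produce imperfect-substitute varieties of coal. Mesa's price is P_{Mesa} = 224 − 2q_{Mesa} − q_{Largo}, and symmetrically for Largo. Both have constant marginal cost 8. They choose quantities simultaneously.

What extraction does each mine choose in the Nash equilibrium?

Mine Mesa's profit: π = q_{Mesa}(224 − 2q_{Mesa} − q_{Largo}) − 8q_{Mesa}.
∂π/∂q_{Mesa} = 216 − 4q_{Mesa} − q_{Largo} = 0 ⇒ q_{Mesa} = 54 − 0.25q_{Largo}.
Setting q_{Mesa} = q_{Largo} in the reaction function: q_{Mesa} = 54 − 0.25q_{Mesa}, so q_{Mesa} = 54 / 1.25 = 43.2.

43.2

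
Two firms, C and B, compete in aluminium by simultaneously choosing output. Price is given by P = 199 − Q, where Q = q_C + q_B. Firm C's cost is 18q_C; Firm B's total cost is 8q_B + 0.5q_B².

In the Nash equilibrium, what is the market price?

88.4

Firm C's profit: π = q_C(199 − (q_C + q_B)) − 18q_C.
∂π/∂q_C = 181 − 2q_C − q_B = 0, so q_C = 90.5 − 0.5q_B.
For B: ∂π/∂q_B = 191 − 3q_B − q_C = 0 ⇒ q_B = 191/3 − (1/3)q_C.
Solving the two reaction functions simultaneously: (1 − (−0.5)(−1/3))q_C = 90.5 − 0.5·(191/3), so (5/6)q_C = 176/3 and q_C = 70.4.
Then q_B = 191/3 − (1/3)·70.4 = 40.2.
Equilibrium price: P = 199 − 110.6 = 88.4.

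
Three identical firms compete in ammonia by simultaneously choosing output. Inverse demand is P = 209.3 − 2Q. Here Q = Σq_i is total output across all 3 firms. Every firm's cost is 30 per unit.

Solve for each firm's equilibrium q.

22.4125

A representative firm's profit is π_i = q_i(209.3 − 2Q) − 30q_i, with Q = q_i + Σ_{j≠i} q_j.
First-order condition: 179.3 − 4q_i − 2Σ_{j≠i} q_j = 0.
Imposing symmetry (q_j = q for all j) turns Σ_{j≠i} q_j into 2q, so 179.3 = 8q and q = 22.4125.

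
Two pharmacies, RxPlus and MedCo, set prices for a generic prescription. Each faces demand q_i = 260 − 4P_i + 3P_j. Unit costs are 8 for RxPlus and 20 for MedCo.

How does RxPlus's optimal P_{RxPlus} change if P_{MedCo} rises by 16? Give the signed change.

6

RxPlus's profit: π = (P_{RxPlus} − 8)(260 − 4P_{RxPlus} + 3P_{MedCo}).
∂π/∂P_{RxPlus} = 292 − 8P_{RxPlus} + 3P_{MedCo} = 0 ⇒ P_{RxPlus} = 36.5 + 0.375P_{MedCo}.
The reaction-function slope is 0.375, so a 16-unit rise in P_{MedCo} moves P_{RxPlus} by 0.375 × 16 = 6. RxPlus's best response rises — the actions are strategic complements.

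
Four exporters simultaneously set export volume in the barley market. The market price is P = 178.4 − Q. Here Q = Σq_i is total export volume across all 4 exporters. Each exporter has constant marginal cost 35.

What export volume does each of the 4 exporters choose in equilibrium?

28.68

A representative exporter's profit is π_i = q_i(178.4 − Q) − 35q_i, with Q = q_i + Σ_{j≠i} q_j.
First-order condition: 143.4 − 2q_i − Σ_{j≠i} q_j = 0.
With identical exporters, set every q_j = q: then 143.4 − 2q − 3q = 0, i.e. q = 143.4/5 = 28.68.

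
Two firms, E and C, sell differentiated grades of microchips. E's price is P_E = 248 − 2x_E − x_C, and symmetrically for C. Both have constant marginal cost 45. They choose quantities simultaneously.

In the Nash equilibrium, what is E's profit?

3296.72

Firm E's profit: π = x_E(248 − 2x_E − x_C) − 45x_E.
∂π/∂x_E = 203 − 4x_E − x_C = 0 ⇒ x_E = 50.75 − 0.25x_C.
Setting x_E = x_C in the reaction function: x_E = 50.75 − 0.25x_E, so x_E = 50.75 / 1.25 = 40.6.
P_E = 248 − 2·40.6 − 40.6 = 126.2.
Profit = (126.2 − 45)·40.6 = 3296.72.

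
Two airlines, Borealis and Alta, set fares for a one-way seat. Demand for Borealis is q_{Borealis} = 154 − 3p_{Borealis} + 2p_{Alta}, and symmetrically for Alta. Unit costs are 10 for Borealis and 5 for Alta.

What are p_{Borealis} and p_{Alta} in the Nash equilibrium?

45.0625, 43.1875

Borealis's profit: π = (p_{Borealis} − 10)(154 − 3p_{Borealis} + 2p_{Alta}).
∂π/∂p_{Borealis} = 184 − 6p_{Borealis} + 2p_{Alta} = 0 ⇒ p_{Borealis} = 92/3 + (1/3)p_{Alta}.
Similarly p_{Alta} = 169/6 + (1/3)p_{Borealis}.
Substituting the second reaction function into the first: p_{Borealis} = 92/3 + (1/3)(169/6 + (1/3)p_{Borealis}), which gives (8/9)p_{Borealis} = 721/18 ⇒ p_{Borealis} = 45.0625.
Then p_{Alta} = 169/6 + (1/3)·45.0625 = 43.1875.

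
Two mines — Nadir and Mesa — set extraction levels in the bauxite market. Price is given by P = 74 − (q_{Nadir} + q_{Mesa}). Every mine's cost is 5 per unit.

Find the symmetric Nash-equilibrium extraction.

Mine Nadir's profit: π = q_{Nadir}(74 − (q_{Nadir} + q_{Mesa})) − 5q_{Nadir}.
∂π/∂q_{Nadir} = 69 − 2q_{Nadir} − q_{Mesa} = 0, so q_{Nadir} = 34.5 − 0.5q_{Mesa}.
Setting q_{Nadir} = q_{Mesa} in the reaction function: q_{Nadir} = 34.5 − 0.5q_{Nadir}, so q_{Nadir} = 34.5 / 1.5 = 23.

23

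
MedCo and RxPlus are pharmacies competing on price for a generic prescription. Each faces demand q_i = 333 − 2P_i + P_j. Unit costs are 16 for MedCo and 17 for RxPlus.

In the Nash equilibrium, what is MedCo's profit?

22387.28

MedCo's profit: π = (P_{MedCo} − 16)(333 − 2P_{MedCo} + P_{RxPlus}).
∂π/∂P_{MedCo} = 365 − 4P_{MedCo} + P_{RxPlus} = 0 ⇒ P_{MedCo} = 91.25 + 0.25P_{RxPlus}.
Similarly P_{RxPlus} = 91.75 + 0.25P_{MedCo}.
Solving the two reaction functions simultaneously: (1 − (0.25)(0.25))P_{MedCo} = 91.25 + 0.25·91.75, so 0.9375P_{MedCo} = 114.1875 and P_{MedCo} = 121.8.
Then P_{RxPlus} = 91.75 + 0.25·121.8 = 122.2.
q_{MedCo} = 333 − 2·121.8 + 122.2 = 211.6.
Profit = (121.8 − 16)·211.6 = 22387.28.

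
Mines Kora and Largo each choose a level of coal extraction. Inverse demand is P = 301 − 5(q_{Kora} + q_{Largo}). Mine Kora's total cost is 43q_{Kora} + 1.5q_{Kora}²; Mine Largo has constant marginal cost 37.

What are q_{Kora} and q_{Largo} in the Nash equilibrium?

12, 20.4

Mine Kora's profit: π = q_{Kora}(301 − 5(q_{Kora} + q_{Largo})) − 43q_{Kora} − 1.5q_{Kora}².
∂π/∂q_{Kora} = 258 − 13q_{Kora} − 5q_{Largo} = 0, so q_{Kora} = 258/13 − (5/13)q_{Largo}.
For Largo: ∂π/∂q_{Largo} = 264 − 10q_{Largo} − 5q_{Kora} = 0 ⇒ q_{Largo} = 26.4 − 0.5q_{Kora}.
Substituting the second reaction function into the first: q_{Kora} = 258/13 − (5/13)(26.4 − 0.5q_{Kora}), which gives (21/26)q_{Kora} = 126/13 ⇒ q_{Kora} = 12.
Then q_{Largo} = 26.4 − 0.5·12 = 20.4.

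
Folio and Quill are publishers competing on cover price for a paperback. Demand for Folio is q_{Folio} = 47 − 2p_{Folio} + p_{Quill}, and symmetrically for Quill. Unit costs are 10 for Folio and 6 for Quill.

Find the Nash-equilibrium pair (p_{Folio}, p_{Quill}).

21.8, 20.2

Folio's profit: π = (p_{Folio} − 10)(47 − 2p_{Folio} + p_{Quill}).
∂π/∂p_{Folio} = 67 − 4p_{Folio} + p_{Quill} = 0 ⇒ p_{Folio} = 16.75 + 0.25p_{Quill}.
Similarly p_{Quill} = 14.75 + 0.25p_{Folio}.
Plugging p_{Quill} into Folio's best response: p_{Folio} = 16.75 + 0.25(14.75 + 0.25p_{Folio}) ⇒ 0.9375p_{Folio} = 20.4375, so p_{Folio} = 21.8.
Then p_{Quill} = 14.75 + 0.25·21.8 = 20.2.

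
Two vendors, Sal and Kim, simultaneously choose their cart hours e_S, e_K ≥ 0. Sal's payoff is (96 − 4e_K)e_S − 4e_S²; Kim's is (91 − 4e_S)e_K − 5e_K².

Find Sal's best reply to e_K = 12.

6

Expanding Sal's payoff: 96e_S − 4e_Ke_S − 4e_S².
∂π/∂e_S = 96 − 4e_K − 8e_S = 0, so e_S = 12 − 0.5e_K.
At e_K = 12: e_S = 12 − 0.5·12 = 6.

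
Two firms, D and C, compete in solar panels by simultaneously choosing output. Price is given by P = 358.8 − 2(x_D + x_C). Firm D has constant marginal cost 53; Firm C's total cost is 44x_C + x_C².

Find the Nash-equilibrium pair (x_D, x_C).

Firm D's profit: π = x_D(358.8 − 2(x_D + x_C)) − 53x_D.
∂π/∂x_D = 305.8 − 4x_D − 2x_C = 0, so x_D = 76.45 − 0.5x_C.
For C: ∂π/∂x_C = 314.8 − 6x_C − 2x_D = 0 ⇒ x_C = 787/15 − (1/3)x_D.
Solving the two reaction functions simultaneously: (1 − (−0.5)(−1/3))x_D = 76.45 − 0.5·(787/15), so (5/6)x_D = 3013/60 and x_D = 60.26.
Then x_C = 787/15 − (1/3)·60.26 = 32.38.

60.26, 32.38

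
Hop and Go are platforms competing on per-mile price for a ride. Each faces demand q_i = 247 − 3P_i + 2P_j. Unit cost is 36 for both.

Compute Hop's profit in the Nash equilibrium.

Hop's profit: π = (P_{Hop} − 36)(247 − 3P_{Hop} + 2P_{Go}).
∂π/∂P_{Hop} = 355 − 6P_{Hop} + 2P_{Go} = 0 ⇒ P_{Hop} = 355/6 + (1/3)P_{Go}.
Setting P_{Hop} = P_{Go} in the reaction function: P_{Hop} = 355/6 + (1/3)P_{Hop}, so P_{Hop} = (355/6) / (2/3) = 88.75.
q_{Hop} = 247 − 3·88.75 + 2·88.75 = 158.25.
Profit = (88.75 − 36)·158.25 = 8347.6875.

8347.6875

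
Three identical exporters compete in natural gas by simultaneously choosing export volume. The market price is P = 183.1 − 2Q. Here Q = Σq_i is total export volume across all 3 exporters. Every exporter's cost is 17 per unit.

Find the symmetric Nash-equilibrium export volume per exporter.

20.7625

A representative exporter's profit is π_i = q_i(183.1 − 2Q) − 17q_i, with Q = q_i + Σ_{j≠i} q_j.
First-order condition: 166.1 − 4q_i − 2Σ_{j≠i} q_j = 0.
In a symmetric equilibrium every exporter chooses the same q, so Σ_{j≠i} q_j = 2q. The condition becomes 166.1 − 8q = 0, giving q = 166.1/8 = 20.7625.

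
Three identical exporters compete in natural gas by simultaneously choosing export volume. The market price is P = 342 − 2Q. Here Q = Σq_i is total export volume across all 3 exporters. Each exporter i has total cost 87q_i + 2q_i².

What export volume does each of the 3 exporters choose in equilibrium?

21.25

A representative exporter's profit is π_i = q_i(342 − 2Q) − 87q_i − 2q_i², with Q = q_i + Σ_{j≠i} q_j.
First-order condition: 255 − 8q_i − 2Σ_{j≠i} q_j = 0.
With identical exporters, set every q_j = q: then 255 − 8q − 4q = 0, i.e. q = 255/12 = 21.25.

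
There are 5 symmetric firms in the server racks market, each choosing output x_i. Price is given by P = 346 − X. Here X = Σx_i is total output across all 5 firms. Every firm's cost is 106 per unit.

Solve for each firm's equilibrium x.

40

A representative firm's profit is π_i = x_i(346 − X) − 106x_i, with X = x_i + Σ_{j≠i} x_j.
First-order condition: 240 − 2x_i − Σ_{j≠i} x_j = 0.
In a symmetric equilibrium every firm chooses the same x, so Σ_{j≠i} x_j = 4x. The condition becomes 240 − 6x = 0, giving x = 240/6 = 40.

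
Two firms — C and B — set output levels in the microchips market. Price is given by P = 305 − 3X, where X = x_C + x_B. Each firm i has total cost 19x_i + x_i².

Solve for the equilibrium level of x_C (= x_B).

26

Firm C's profit: π = x_C(305 − 3(x_C + x_B)) − 19x_C − x_C².
∂π/∂x_C = 286 − 8x_C − 3x_B = 0, so x_C = 35.75 − 0.375x_B.
The game is symmetric, so in equilibrium x_B = x_C: the reaction function gives 1.375x_C = 35.75, hence x_C = 26.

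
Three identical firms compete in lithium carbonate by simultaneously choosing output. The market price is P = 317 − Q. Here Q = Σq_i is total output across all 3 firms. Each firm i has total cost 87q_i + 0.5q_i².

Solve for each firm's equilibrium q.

A representative firm's profit is π_i = q_i(317 − Q) − 87q_i − 0.5q_i², with Q = q_i + Σ_{j≠i} q_j.
First-order condition: 230 − 3q_i − Σ_{j≠i} q_j = 0.
Imposing symmetry (q_j = q for all j) turns Σ_{j≠i} q_j into 2q, so 230 = 5q and q = 46.

46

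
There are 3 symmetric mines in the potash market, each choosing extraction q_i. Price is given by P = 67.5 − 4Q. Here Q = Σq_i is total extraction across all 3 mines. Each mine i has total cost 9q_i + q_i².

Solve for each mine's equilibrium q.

A representative mine's profit is π_i = q_i(67.5 − 4Q) − 9q_i − q_i², with Q = q_i + Σ_{j≠i} q_j.
First-order condition: 58.5 − 10q_i − 4Σ_{j≠i} q_j = 0.
In a symmetric equilibrium every mine chooses the same q, so Σ_{j≠i} q_j = 2q. The condition becomes 58.5 − 18q = 0, giving q = 58.5/18 = 3.25.

3.25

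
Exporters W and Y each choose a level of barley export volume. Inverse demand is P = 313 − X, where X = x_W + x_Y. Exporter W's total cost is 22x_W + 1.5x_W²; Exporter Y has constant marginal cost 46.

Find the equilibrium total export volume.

151

Exporter W's profit: π = x_W(313 − (x_W + x_Y)) − 22x_W − 1.5x_W².
∂π/∂x_W = 291 − 5x_W − x_Y = 0, so x_W = 58.2 − 0.2x_Y.
For Y: ∂π/∂x_Y = 267 − 2x_Y − x_W = 0 ⇒ x_Y = 133.5 − 0.5x_W.
Substituting the second reaction function into the first: x_W = 58.2 − 0.2(133.5 − 0.5x_W), which gives 0.9x_W = 31.5 ⇒ x_W = 35.
Then x_Y = 133.5 − 0.5·35 = 116.
Total export volume: 35 + 116 = 151.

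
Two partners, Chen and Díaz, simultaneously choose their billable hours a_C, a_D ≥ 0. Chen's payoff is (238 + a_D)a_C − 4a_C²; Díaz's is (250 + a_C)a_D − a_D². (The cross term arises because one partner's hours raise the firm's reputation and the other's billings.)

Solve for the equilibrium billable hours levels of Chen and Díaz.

48.4, 149.2

Expanding Chen's payoff: 238a_C + a_Da_C − 4a_C².
∂π/∂a_C = 238 + a_D − 8a_C = 0, so a_C = 29.75 + 0.125a_D.
Likewise for Díaz: a_D = 125 + 0.5a_C.
Substituting the second reaction function into the first: a_C = 29.75 + 0.125(125 + 0.5a_C), which gives 0.9375a_C = 45.375 ⇒ a_C = 48.4.
Then a_D = 125 + 0.5·48.4 = 149.2.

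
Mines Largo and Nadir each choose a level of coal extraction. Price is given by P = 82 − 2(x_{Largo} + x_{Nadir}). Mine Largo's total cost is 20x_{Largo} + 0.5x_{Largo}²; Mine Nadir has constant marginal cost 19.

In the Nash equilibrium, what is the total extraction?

19.5625

Mine Largo's profit: π = x_{Largo}(82 − 2(x_{Largo} + x_{Nadir})) − 20x_{Largo} − 0.5x_{Largo}².
∂π/∂x_{Largo} = 62 − 5x_{Largo} − 2x_{Nadir} = 0, so x_{Largo} = 12.4 − 0.4x_{Nadir}.
For Nadir: ∂π/∂x_{Nadir} = 63 − 4x_{Nadir} − 2x_{Largo} = 0 ⇒ x_{Nadir} = 15.75 − 0.5x_{Largo}.
Solving the two reaction functions simultaneously: (1 − (−0.4)(−0.5))x_{Largo} = 12.4 − 0.4·15.75, so 0.8x_{Largo} = 6.1 and x_{Largo} = 7.625.
Then x_{Nadir} = 15.75 − 0.5·7.625 = 11.9375.
Total extraction: 7.625 + 11.9375 = 19.5625.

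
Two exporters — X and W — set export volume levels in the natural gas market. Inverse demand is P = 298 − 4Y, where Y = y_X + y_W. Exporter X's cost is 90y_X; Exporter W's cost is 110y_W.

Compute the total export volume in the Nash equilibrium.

33

Exporter X's profit: π = y_X(298 − 4(y_X + y_W)) − 90y_X.
∂π/∂y_X = 208 − 8y_X − 4y_W = 0, so y_X = 26 − 0.5y_W.
By the same steps for W: y_W = 23.5 − 0.5y_X.
Solving the two reaction functions simultaneously: (1 − (−0.5)(−0.5))y_X = 26 − 0.5·23.5, so 0.75y_X = 14.25 and y_X = 19.
Then y_W = 23.5 − 0.5·19 = 14.
Total export volume: 19 + 14 = 33.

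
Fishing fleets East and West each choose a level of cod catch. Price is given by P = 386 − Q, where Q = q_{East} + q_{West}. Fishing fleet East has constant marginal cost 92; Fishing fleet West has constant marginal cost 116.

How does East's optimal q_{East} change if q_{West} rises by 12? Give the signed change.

Fishing fleet East's profit: π = q_{East}(386 − (q_{East} + q_{West})) − 92q_{East}.
∂π/∂q_{East} = 294 − 2q_{East} − q_{West} = 0, so q_{East} = 147 − 0.5q_{West}.
The reaction-function slope is −0.5, so a 12-unit rise in q_{West} moves q_{East} by −0.5 × 12 = −6. East's best response falls — the actions are strategic substitutes.

-6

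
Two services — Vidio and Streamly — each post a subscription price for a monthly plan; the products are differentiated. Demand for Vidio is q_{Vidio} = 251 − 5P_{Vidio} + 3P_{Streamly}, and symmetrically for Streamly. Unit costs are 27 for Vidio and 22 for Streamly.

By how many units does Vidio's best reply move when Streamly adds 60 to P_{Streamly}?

Vidio's profit: π = (P_{Vidio} − 27)(251 − 5P_{Vidio} + 3P_{Streamly}).
∂π/∂P_{Vidio} = 386 − 10P_{Vidio} + 3P_{Streamly} = 0 ⇒ P_{Vidio} = 38.6 + 0.3P_{Streamly}.
The reaction-function slope is 0.3, so a 60-unit rise in P_{Streamly} moves P_{Vidio} by 0.3 × 60 = 18. Vidio's best response rises — the actions are strategic complements.

18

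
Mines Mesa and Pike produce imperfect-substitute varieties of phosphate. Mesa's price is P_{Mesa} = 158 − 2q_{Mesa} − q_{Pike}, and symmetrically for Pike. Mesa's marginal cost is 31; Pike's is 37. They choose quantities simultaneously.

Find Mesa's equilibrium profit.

Mine Mesa's profit: π = q_{Mesa}(158 − 2q_{Mesa} − q_{Pike}) − 31q_{Mesa}.
∂π/∂q_{Mesa} = 127 − 4q_{Mesa} − q_{Pike} = 0 ⇒ q_{Mesa} = 31.75 − 0.25q_{Pike}.
Similarly q_{Pike} = 30.25 − 0.25q_{Mesa}.
Solving the two reaction functions simultaneously: (1 − (−0.25)(−0.25))q_{Mesa} = 31.75 − 0.25·30.25, so 0.9375q_{Mesa} = 24.1875 and q_{Mesa} = 25.8.
Then q_{Pike} = 30.25 − 0.25·25.8 = 23.8.
P_{Mesa} = 158 − 2·25.8 − 23.8 = 82.6.
Profit = (82.6 − 31)·25.8 = 1331.28.

1331.28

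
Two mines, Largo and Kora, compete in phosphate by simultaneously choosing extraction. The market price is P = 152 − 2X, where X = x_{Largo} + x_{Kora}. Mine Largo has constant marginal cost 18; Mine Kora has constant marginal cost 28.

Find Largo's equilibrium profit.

1152

Mine Largo's profit: π = x_{Largo}(152 − 2(x_{Largo} + x_{Kora})) − 18x_{Largo}.
∂π/∂x_{Largo} = 134 − 4x_{Largo} − 2x_{Kora} = 0, so x_{Largo} = 33.5 − 0.5x_{Kora}.
By the same steps for Kora: x_{Kora} = 31 − 0.5x_{Largo}.
Plugging x_{Kora} into Largo's best response: x_{Largo} = 33.5 − 0.5(31 − 0.5x_{Largo}) ⇒ 0.75x_{Largo} = 18, so x_{Largo} = 24.
Then x_{Kora} = 31 − 0.5·24 = 19.
Price P = 152 − 2·43 = 66.
Largo's profit: (66 − 18)·24 = 1152.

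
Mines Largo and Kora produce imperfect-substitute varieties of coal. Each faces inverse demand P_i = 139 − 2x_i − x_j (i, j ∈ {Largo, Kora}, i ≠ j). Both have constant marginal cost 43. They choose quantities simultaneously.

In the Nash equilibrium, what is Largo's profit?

737.28

Mine Largo's profit: π = x_{Largo}(139 − 2x_{Largo} − x_{Kora}) − 43x_{Largo}.
∂π/∂x_{Largo} = 96 − 4x_{Largo} − x_{Kora} = 0 ⇒ x_{Largo} = 24 − 0.25x_{Kora}.
By symmetry x_{Kora} = x_{Largo}; substituting into the reaction function, 1.25x_{Largo} = 24 and x_{Largo} = 19.2.
P_{Largo} = 139 − 2·19.2 − 19.2 = 81.4.
Profit = (81.4 − 43)·19.2 = 737.28.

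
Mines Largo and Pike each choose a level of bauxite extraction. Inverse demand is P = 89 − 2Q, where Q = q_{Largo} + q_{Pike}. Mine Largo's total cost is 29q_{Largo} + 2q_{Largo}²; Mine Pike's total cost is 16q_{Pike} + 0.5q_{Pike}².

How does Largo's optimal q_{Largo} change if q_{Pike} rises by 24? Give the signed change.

-6

Mine Largo's profit: π = q_{Largo}(89 − 2(q_{Largo} + q_{Pike})) − 29q_{Largo} − 2q_{Largo}².
∂π/∂q_{Largo} = 60 − 8q_{Largo} − 2q_{Pike} = 0, so q_{Largo} = 7.5 − 0.25q_{Pike}.
The reaction-function slope is −0.25, so a 24-unit rise in q_{Pike} moves q_{Largo} by −0.25 × 24 = −6. Largo's best response falls — the actions are strategic substitutes.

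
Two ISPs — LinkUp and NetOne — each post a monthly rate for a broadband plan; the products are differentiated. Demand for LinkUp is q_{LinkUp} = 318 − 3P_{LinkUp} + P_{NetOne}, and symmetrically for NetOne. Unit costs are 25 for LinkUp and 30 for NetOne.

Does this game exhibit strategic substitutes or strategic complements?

LinkUp's profit: π = (P_{LinkUp} − 25)(318 − 3P_{LinkUp} + P_{NetOne}).
∂π/∂P_{LinkUp} = 393 − 6P_{LinkUp} + P_{NetOne} = 0 ⇒ P_{LinkUp} = 65.5 + (1/6)P_{NetOne}.
The best-response slope dP_{LinkUp}/dP_{NetOne} = 1/6 > 0: the reaction function is upward-sloping, so the choices are strategic complements.

strategic complements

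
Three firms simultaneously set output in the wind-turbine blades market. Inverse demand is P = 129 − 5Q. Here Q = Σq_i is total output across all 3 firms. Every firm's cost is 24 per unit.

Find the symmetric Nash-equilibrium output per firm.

A representative firm's profit is π_i = q_i(129 − 5Q) − 24q_i, with Q = q_i + Σ_{j≠i} q_j.
First-order condition: 105 − 10q_i − 5Σ_{j≠i} q_j = 0.
In a symmetric equilibrium every firm chooses the same q, so Σ_{j≠i} q_j = 2q. The condition becomes 105 − 20q = 0, giving q = 105/20 = 5.25.

5.25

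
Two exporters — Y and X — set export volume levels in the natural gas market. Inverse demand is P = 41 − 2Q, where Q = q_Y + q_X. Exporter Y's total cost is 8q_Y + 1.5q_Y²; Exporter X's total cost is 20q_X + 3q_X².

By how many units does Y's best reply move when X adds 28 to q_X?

-8

Exporter Y's profit: π = q_Y(41 − 2(q_Y + q_X)) − 8q_Y − 1.5q_Y².
∂π/∂q_Y = 33 − 7q_Y − 2q_X = 0, so q_Y = 33/7 − (2/7)q_X.
The reaction-function slope is −2/7, so a 28-unit rise in q_X moves q_Y by −2/7 × 28 = −8. Y's best response falls — the actions are strategic substitutes.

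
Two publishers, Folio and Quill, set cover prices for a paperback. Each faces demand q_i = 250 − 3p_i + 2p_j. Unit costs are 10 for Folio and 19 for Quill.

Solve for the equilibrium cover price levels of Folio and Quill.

71.6875, 75.0625

Folio's profit: π = (p_{Folio} − 10)(250 − 3p_{Folio} + 2p_{Quill}).
∂π/∂p_{Folio} = 280 − 6p_{Folio} + 2p_{Quill} = 0 ⇒ p_{Folio} = 140/3 + (1/3)p_{Quill}.
Similarly p_{Quill} = 307/6 + (1/3)p_{Folio}.
Plugging p_{Quill} into Folio's best response: p_{Folio} = 140/3 + (1/3)(307/6 + (1/3)p_{Folio}) ⇒ (8/9)p_{Folio} = 1147/18, so p_{Folio} = 71.6875.
Then p_{Quill} = 307/6 + (1/3)·71.6875 = 75.0625.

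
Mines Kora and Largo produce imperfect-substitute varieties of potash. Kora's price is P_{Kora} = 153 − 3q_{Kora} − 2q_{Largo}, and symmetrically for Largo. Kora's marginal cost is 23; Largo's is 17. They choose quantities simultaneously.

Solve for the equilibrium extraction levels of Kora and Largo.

15.875, 17.375

Mine Kora's profit: π = q_{Kora}(153 − 3q_{Kora} − 2q_{Largo}) − 23q_{Kora}.
∂π/∂q_{Kora} = 130 − 6q_{Kora} − 2q_{Largo} = 0 ⇒ q_{Kora} = 65/3 − (1/3)q_{Largo}.
Similarly q_{Largo} = 68/3 − (1/3)q_{Kora}.
Solving the two reaction functions simultaneously: (1 − (−1/3)(−1/3))q_{Kora} = 65/3 − (1/3)·(68/3), so (8/9)q_{Kora} = 127/9 and q_{Kora} = 15.875.
Then q_{Largo} = 68/3 − (1/3)·15.875 = 17.375.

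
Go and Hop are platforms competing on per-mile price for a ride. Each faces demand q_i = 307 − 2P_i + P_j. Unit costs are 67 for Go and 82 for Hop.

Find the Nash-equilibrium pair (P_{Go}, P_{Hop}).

Go's profit: π = (P_{Go} − 67)(307 − 2P_{Go} + P_{Hop}).
∂π/∂P_{Go} = 441 − 4P_{Go} + P_{Hop} = 0 ⇒ P_{Go} = 110.25 + 0.25P_{Hop}.
Similarly P_{Hop} = 117.75 + 0.25P_{Go}.
Solving the two reaction functions simultaneously: (1 − (0.25)(0.25))P_{Go} = 110.25 + 0.25·117.75, so 0.9375P_{Go} = 139.6875 and P_{Go} = 149.
Then P_{Hop} = 117.75 + 0.25·149 = 155.

149, 155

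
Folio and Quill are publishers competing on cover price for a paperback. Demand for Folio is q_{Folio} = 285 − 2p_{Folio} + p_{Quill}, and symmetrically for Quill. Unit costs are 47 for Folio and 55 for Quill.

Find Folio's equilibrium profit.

Folio's profit: π = (p_{Folio} − 47)(285 − 2p_{Folio} + p_{Quill}).
∂π/∂p_{Folio} = 379 − 4p_{Folio} + p_{Quill} = 0 ⇒ p_{Folio} = 94.75 + 0.25p_{Quill}.
Similarly p_{Quill} = 98.75 + 0.25p_{Folio}.
Plugging p_{Quill} into Folio's best response: p_{Folio} = 94.75 + 0.25(98.75 + 0.25p_{Folio}) ⇒ 0.9375p_{Folio} = 119.4375, so p_{Folio} = 127.4.
Then p_{Quill} = 98.75 + 0.25·127.4 = 130.6.
q_{Folio} = 285 − 2·127.4 + 130.6 = 160.8.
Profit = (127.4 − 47)·160.8 = 12928.32.

12928.32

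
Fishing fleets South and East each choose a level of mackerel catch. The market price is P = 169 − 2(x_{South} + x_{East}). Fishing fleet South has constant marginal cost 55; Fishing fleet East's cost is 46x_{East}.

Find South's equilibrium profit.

Fishing fleet South's profit: π = x_{South}(169 − 2(x_{South} + x_{East})) − 55x_{South}.
∂π/∂x_{South} = 114 − 4x_{South} − 2x_{East} = 0, so x_{South} = 28.5 − 0.5x_{East}.
By the same steps for East: x_{East} = 30.75 − 0.5x_{South}.
Solving the two reaction functions simultaneously: (1 − (−0.5)(−0.5))x_{South} = 28.5 − 0.5·30.75, so 0.75x_{South} = 13.125 and x_{South} = 17.5.
Then x_{East} = 30.75 − 0.5·17.5 = 22.
Price P = 169 − 2·39.5 = 90.
South's profit: (90 − 55)·17.5 = 612.5.

612.5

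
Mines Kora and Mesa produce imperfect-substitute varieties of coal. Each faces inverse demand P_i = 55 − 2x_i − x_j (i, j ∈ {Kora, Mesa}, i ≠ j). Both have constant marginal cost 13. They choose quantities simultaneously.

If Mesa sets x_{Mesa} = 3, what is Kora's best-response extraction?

Mine Kora's profit: π = x_{Kora}(55 − 2x_{Kora} − x_{Mesa}) − 13x_{Kora}.
∂π/∂x_{Kora} = 42 − 4x_{Kora} − x_{Mesa} = 0 ⇒ x_{Kora} = 10.5 − 0.25x_{Mesa}.
At x_{Mesa} = 3: x_{Kora} = 10.5 − 0.25·3 = 9.75.

9.75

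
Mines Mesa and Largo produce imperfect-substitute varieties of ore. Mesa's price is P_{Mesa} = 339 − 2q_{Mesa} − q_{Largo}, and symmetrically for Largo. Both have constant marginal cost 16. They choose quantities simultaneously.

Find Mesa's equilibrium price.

Mine Mesa's profit: π = q_{Mesa}(339 − 2q_{Mesa} − q_{Largo}) − 16q_{Mesa}.
∂π/∂q_{Mesa} = 323 − 4q_{Mesa} − q_{Largo} = 0 ⇒ q_{Mesa} = 80.75 − 0.25q_{Largo}.
The game is symmetric, so in equilibrium q_{Largo} = q_{Mesa}: the reaction function gives 1.25q_{Mesa} = 80.75, hence q_{Mesa} = 64.6.
P_{Mesa} = 339 − 2·64.6 − 64.6 = 145.2.

145.2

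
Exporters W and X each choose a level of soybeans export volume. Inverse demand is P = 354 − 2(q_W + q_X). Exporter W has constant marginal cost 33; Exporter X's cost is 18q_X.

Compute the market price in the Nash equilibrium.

Exporter W's profit: π = q_W(354 − 2(q_W + q_X)) − 33q_W.
∂π/∂q_W = 321 − 4q_W − 2q_X = 0, so q_W = 80.25 − 0.5q_X.
By the same steps for X: q_X = 84 − 0.5q_W.
Solving the two reaction functions simultaneously: (1 − (−0.5)(−0.5))q_W = 80.25 − 0.5·84, so 0.75q_W = 38.25 and q_W = 51.
Then q_X = 84 − 0.5·51 = 58.5.
Equilibrium price: P = 354 − 2·109.5 = 135.

135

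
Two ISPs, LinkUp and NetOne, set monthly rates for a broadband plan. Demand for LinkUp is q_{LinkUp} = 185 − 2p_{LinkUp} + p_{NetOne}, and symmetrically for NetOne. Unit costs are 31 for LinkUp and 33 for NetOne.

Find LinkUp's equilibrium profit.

LinkUp's profit: π = (p_{LinkUp} − 31)(185 − 2p_{LinkUp} + p_{NetOne}).
∂π/∂p_{LinkUp} = 247 − 4p_{LinkUp} + p_{NetOne} = 0 ⇒ p_{LinkUp} = 61.75 + 0.25p_{NetOne}.
Similarly p_{NetOne} = 62.75 + 0.25p_{LinkUp}.
Solving the two reaction functions simultaneously: (1 − (0.25)(0.25))p_{LinkUp} = 61.75 + 0.25·62.75, so 0.9375p_{LinkUp} = 77.4375 and p_{LinkUp} = 82.6.
Then p_{NetOne} = 62.75 + 0.25·82.6 = 83.4.
q_{LinkUp} = 185 − 2·82.6 + 83.4 = 103.2.
Profit = (82.6 − 31)·103.2 = 5325.12.

5325.12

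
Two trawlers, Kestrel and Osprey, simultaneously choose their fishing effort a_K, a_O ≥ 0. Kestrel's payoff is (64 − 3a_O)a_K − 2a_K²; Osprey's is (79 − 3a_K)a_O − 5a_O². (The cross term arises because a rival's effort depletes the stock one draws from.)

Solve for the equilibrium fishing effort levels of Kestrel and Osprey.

13, 4

Expanding Kestrel's payoff: 64a_K − 3a_Oa_K − 2a_K².
∂π/∂a_K = 64 − 3a_O − 4a_K = 0, so a_K = 16 − 0.75a_O.
Likewise for Osprey: a_O = 7.9 − 0.3a_K.
Solving the two reaction functions simultaneously: (1 − (−0.75)(−0.3))a_K = 16 − 0.75·7.9, so 0.775a_K = 10.075 and a_K = 13.
Then a_O = 7.9 − 0.3·13 = 4.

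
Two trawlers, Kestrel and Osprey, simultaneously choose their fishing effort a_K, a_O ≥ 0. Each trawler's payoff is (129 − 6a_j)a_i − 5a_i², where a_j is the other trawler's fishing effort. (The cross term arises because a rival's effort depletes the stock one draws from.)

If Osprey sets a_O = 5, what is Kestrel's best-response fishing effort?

Kestrel's payoff is (129 − 6a_O)a_K − 5a_K².
∂π/∂a_K = 129 − 6a_O − 10a_K = 0, so a_K = 12.9 − 0.6a_O.
At a_O = 5: a_K = 12.9 − 0.6·5 = 9.9.

9.9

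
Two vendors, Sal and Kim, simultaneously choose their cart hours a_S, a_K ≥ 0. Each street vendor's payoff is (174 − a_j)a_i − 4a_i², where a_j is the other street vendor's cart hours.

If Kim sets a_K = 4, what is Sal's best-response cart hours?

21.25

Sal's payoff is (174 − a_K)a_S − 4a_S².
∂π/∂a_S = 174 − a_K − 8a_S = 0, so a_S = 21.75 − 0.125a_K.
At a_K = 4: a_S = 21.75 − 0.125·4 = 21.25.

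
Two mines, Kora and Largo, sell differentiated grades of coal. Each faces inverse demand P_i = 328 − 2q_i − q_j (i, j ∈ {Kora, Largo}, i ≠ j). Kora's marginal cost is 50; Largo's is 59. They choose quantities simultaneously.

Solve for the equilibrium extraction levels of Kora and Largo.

56.2, 53.2

Mine Kora's profit: π = q_{Kora}(328 − 2q_{Kora} − q_{Largo}) − 50q_{Kora}.
∂π/∂q_{Kora} = 278 − 4q_{Kora} − q_{Largo} = 0 ⇒ q_{Kora} = 69.5 − 0.25q_{Largo}.
Similarly q_{Largo} = 67.25 − 0.25q_{Kora}.
Substituting the second reaction function into the first: q_{Kora} = 69.5 − 0.25(67.25 − 0.25q_{Kora}), which gives 0.9375q_{Kora} = 52.6875 ⇒ q_{Kora} = 56.2.
Then q_{Largo} = 67.25 − 0.25·56.2 = 53.2.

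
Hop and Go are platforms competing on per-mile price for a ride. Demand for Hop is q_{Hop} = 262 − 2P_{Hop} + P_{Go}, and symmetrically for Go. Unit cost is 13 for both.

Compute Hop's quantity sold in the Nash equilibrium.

Hop's profit: π = (P_{Hop} − 13)(262 − 2P_{Hop} + P_{Go}).
∂π/∂P_{Hop} = 288 − 4P_{Hop} + P_{Go} = 0 ⇒ P_{Hop} = 72 + 0.25P_{Go}.
Setting P_{Hop} = P_{Go} in the reaction function: P_{Hop} = 72 + 0.25P_{Hop}, so P_{Hop} = 72 / 0.75 = 96.
q_{Hop} = 262 − 2·96 + 96 = 166.

166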